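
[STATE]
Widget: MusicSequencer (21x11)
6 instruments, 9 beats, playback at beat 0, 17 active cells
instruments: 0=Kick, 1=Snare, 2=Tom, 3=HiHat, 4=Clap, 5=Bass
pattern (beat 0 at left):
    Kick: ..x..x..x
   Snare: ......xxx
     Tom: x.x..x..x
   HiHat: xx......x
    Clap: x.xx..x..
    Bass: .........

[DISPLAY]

      ▼12345678      
  Kick··█··█··█      
 Snare······███      
   Tom█·█··█··█      
 HiHat██······█      
  Clap█·██··█··      
  Bass·········      
                     
                     
                     
                     


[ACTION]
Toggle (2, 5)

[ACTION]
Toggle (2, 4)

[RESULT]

      ▼12345678      
  Kick··█··█··█      
 Snare······███      
   Tom█·█·█···█      
 HiHat██······█      
  Clap█·██··█··      
  Bass·········      
                     
                     
                     
                     


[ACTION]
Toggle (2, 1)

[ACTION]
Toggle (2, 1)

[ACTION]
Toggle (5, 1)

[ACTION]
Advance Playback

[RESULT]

      0▼2345678      
  Kick··█··█··█      
 Snare······███      
   Tom█·█·█···█      
 HiHat██······█      
  Clap█·██··█··      
  Bass·█·······      
                     
                     
                     
                     


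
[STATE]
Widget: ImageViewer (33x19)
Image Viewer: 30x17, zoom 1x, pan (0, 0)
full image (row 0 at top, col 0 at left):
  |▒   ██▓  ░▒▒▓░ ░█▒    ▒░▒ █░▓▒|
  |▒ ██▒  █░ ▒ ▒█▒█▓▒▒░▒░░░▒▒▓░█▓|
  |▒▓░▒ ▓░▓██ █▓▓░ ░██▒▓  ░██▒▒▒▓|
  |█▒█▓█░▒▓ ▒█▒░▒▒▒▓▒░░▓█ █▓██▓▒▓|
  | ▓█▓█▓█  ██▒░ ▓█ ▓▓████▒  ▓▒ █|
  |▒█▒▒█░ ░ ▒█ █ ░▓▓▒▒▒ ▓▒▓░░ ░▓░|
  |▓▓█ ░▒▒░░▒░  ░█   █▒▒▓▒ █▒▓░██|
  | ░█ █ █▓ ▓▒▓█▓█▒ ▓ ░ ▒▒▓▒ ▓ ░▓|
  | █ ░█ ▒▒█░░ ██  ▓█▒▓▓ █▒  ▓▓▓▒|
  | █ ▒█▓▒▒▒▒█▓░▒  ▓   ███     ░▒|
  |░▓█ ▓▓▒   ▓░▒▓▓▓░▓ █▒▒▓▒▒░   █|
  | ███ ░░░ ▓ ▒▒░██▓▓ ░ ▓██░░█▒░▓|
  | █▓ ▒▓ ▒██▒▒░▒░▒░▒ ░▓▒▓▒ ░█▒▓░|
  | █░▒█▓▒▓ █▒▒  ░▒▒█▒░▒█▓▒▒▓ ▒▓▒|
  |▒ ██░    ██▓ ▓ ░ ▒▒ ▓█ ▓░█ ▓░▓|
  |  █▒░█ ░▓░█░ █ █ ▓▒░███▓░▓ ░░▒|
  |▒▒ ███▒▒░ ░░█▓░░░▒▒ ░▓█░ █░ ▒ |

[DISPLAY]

▒   ██▓  ░▒▒▓░ ░█▒    ▒░▒ █░▓▒   
▒ ██▒  █░ ▒ ▒█▒█▓▒▒░▒░░░▒▒▓░█▓   
▒▓░▒ ▓░▓██ █▓▓░ ░██▒▓  ░██▒▒▒▓   
█▒█▓█░▒▓ ▒█▒░▒▒▒▓▒░░▓█ █▓██▓▒▓   
 ▓█▓█▓█  ██▒░ ▓█ ▓▓████▒  ▓▒ █   
▒█▒▒█░ ░ ▒█ █ ░▓▓▒▒▒ ▓▒▓░░ ░▓░   
▓▓█ ░▒▒░░▒░  ░█   █▒▒▓▒ █▒▓░██   
 ░█ █ █▓ ▓▒▓█▓█▒ ▓ ░ ▒▒▓▒ ▓ ░▓   
 █ ░█ ▒▒█░░ ██  ▓█▒▓▓ █▒  ▓▓▓▒   
 █ ▒█▓▒▒▒▒█▓░▒  ▓   ███     ░▒   
░▓█ ▓▓▒   ▓░▒▓▓▓░▓ █▒▒▓▒▒░   █   
 ███ ░░░ ▓ ▒▒░██▓▓ ░ ▓██░░█▒░▓   
 █▓ ▒▓ ▒██▒▒░▒░▒░▒ ░▓▒▓▒ ░█▒▓░   
 █░▒█▓▒▓ █▒▒  ░▒▒█▒░▒█▓▒▒▓ ▒▓▒   
▒ ██░    ██▓ ▓ ░ ▒▒ ▓█ ▓░█ ▓░▓   
  █▒░█ ░▓░█░ █ █ ▓▒░███▓░▓ ░░▒   
▒▒ ███▒▒░ ░░█▓░░░▒▒ ░▓█░ █░ ▒    
                                 
                                 


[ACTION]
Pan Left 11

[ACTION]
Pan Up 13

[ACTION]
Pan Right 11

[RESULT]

▒▓░ ░█▒    ▒░▒ █░▓▒              
 ▒█▒█▓▒▒░▒░░░▒▒▓░█▓              
█▓▓░ ░██▒▓  ░██▒▒▒▓              
▒░▒▒▒▓▒░░▓█ █▓██▓▒▓              
▒░ ▓█ ▓▓████▒  ▓▒ █              
 █ ░▓▓▒▒▒ ▓▒▓░░ ░▓░              
  ░█   █▒▒▓▒ █▒▓░██              
▓█▓█▒ ▓ ░ ▒▒▓▒ ▓ ░▓              
 ██  ▓█▒▓▓ █▒  ▓▓▓▒              
▓░▒  ▓   ███     ░▒              
░▒▓▓▓░▓ █▒▒▓▒▒░   █              
▒▒░██▓▓ ░ ▓██░░█▒░▓              
▒░▒░▒░▒ ░▓▒▓▒ ░█▒▓░              
▒  ░▒▒█▒░▒█▓▒▒▓ ▒▓▒              
▓ ▓ ░ ▒▒ ▓█ ▓░█ ▓░▓              
░ █ █ ▓▒░███▓░▓ ░░▒              
░█▓░░░▒▒ ░▓█░ █░ ▒               
                                 
                                 


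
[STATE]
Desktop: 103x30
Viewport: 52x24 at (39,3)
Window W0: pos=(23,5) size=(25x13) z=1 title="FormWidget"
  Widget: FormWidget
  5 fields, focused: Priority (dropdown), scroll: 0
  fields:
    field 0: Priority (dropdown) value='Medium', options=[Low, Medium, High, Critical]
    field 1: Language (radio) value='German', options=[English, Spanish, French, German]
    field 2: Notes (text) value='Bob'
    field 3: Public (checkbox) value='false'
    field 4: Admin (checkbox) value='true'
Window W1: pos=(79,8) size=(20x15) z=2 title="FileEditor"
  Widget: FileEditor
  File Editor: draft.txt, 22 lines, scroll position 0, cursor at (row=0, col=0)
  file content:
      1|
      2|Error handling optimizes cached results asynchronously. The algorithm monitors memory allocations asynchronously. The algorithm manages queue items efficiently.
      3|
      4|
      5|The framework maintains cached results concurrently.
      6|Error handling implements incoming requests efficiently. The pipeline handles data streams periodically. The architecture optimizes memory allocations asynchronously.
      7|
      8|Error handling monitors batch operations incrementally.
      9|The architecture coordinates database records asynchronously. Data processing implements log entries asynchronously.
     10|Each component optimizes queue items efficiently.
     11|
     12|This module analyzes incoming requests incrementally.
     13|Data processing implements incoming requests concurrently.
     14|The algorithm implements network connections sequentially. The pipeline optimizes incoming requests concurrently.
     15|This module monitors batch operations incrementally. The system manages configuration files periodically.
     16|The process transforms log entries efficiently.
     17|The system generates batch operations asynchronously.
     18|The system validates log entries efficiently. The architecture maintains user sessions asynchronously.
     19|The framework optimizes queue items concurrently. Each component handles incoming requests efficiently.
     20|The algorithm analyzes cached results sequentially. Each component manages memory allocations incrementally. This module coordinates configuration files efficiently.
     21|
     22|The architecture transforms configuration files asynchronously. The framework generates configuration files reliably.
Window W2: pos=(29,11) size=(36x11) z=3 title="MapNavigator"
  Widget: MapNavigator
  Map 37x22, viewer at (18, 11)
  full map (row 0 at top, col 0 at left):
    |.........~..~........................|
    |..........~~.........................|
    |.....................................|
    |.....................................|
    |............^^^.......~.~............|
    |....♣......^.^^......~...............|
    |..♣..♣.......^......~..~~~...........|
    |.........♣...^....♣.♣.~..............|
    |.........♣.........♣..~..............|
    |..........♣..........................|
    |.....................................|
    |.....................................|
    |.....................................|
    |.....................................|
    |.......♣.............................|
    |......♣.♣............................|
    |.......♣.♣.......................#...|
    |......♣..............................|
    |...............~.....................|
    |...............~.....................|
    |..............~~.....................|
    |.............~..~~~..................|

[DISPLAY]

                                                    
                                                    
━━━━━━━━┓                                           
        ┃                                           
────────┨                                           
Medium▼]┃                               ┏━━━━━━━━━━━
 ) Engli┃                               ┃ FileEditor
Bob    ]┃                               ┠───────────
━━━━━━━━━━━━━━━━━━━━━━━━━┓              ┃█          
ator                     ┃              ┃Error handl
─────────────────────────┨              ┃           
.........♣..~............┃              ┃           
♣........................┃              ┃The framewo
.........................┃              ┃Error handl
........@................┃              ┃           
.........................┃              ┃Error handl
.........................┃              ┃The archite
.........................┃              ┃Each compon
━━━━━━━━━━━━━━━━━━━━━━━━━┛              ┃           
                                        ┗━━━━━━━━━━━
                                                    
                                                    
                                                    
                                                    


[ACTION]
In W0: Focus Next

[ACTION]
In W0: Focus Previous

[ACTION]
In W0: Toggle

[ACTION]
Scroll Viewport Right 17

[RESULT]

                                                    
                                                    
                                                    
                                                    
                                                    
                            ┏━━━━━━━━━━━━━━━━━━┓    
                            ┃ FileEditor       ┃    
                            ┠──────────────────┨    
━━━━━━━━━━━━━┓              ┃█                ▲┃    
             ┃              ┃Error handling op█┃    
─────────────┨              ┃                 ░┃    
~............┃              ┃                 ░┃    
.............┃              ┃The framework mai░┃    
.............┃              ┃Error handling im░┃    
.............┃              ┃                 ░┃    
.............┃              ┃Error handling mo░┃    
.............┃              ┃The architecture ░┃    
.............┃              ┃Each component op░┃    
━━━━━━━━━━━━━┛              ┃                 ▼┃    
                            ┗━━━━━━━━━━━━━━━━━━┛    
                                                    
                                                    
                                                    
                                                    


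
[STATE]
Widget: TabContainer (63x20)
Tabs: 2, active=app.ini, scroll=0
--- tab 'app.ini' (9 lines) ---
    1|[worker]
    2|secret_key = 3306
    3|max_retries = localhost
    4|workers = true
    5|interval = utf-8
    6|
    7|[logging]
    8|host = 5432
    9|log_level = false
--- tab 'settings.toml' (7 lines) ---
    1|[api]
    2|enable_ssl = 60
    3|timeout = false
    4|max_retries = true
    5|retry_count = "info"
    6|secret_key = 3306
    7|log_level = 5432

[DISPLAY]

[app.ini]│ settings.toml                                       
───────────────────────────────────────────────────────────────
[worker]                                                       
secret_key = 3306                                              
max_retries = localhost                                        
workers = true                                                 
interval = utf-8                                               
                                                               
[logging]                                                      
host = 5432                                                    
log_level = false                                              
                                                               
                                                               
                                                               
                                                               
                                                               
                                                               
                                                               
                                                               
                                                               


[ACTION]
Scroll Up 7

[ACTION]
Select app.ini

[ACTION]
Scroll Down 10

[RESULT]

[app.ini]│ settings.toml                                       
───────────────────────────────────────────────────────────────
log_level = false                                              
                                                               
                                                               
                                                               
                                                               
                                                               
                                                               
                                                               
                                                               
                                                               
                                                               
                                                               
                                                               
                                                               
                                                               
                                                               
                                                               
                                                               


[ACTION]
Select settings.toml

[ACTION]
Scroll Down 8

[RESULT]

 app.ini │[settings.toml]                                      
───────────────────────────────────────────────────────────────
log_level = 5432                                               
                                                               
                                                               
                                                               
                                                               
                                                               
                                                               
                                                               
                                                               
                                                               
                                                               
                                                               
                                                               
                                                               
                                                               
                                                               
                                                               
                                                               


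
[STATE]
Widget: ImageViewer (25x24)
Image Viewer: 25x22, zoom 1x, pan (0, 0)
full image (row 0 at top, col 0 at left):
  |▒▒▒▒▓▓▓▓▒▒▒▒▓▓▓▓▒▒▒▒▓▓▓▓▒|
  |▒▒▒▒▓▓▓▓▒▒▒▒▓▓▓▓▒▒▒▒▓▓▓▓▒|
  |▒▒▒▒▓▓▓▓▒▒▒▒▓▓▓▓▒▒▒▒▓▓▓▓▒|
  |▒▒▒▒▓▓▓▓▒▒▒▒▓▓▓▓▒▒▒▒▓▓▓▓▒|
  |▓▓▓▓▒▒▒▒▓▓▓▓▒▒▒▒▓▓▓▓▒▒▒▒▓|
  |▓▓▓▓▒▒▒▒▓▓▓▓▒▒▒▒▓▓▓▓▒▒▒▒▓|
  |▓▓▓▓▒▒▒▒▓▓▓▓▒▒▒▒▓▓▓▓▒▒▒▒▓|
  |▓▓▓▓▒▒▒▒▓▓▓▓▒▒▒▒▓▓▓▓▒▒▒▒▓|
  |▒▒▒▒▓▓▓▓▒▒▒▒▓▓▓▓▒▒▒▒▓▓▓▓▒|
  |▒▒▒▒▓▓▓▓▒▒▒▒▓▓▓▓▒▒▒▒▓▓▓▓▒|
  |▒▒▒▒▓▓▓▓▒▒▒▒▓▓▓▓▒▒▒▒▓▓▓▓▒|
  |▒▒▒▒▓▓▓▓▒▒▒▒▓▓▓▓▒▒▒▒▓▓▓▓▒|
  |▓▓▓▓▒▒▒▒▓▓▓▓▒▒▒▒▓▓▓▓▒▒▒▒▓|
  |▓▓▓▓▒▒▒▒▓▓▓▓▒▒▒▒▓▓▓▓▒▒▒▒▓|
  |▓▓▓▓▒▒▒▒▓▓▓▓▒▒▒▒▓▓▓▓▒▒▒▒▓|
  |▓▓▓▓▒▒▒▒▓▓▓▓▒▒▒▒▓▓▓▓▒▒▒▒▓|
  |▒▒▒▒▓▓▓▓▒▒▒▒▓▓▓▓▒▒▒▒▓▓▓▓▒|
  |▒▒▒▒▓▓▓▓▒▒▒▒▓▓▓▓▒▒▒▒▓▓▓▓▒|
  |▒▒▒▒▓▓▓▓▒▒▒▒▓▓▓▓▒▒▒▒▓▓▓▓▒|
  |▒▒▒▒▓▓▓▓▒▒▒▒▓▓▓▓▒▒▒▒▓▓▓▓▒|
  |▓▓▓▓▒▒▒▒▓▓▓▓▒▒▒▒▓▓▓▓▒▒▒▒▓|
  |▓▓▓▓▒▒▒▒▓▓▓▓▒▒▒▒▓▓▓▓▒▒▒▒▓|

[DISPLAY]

▒▒▒▒▓▓▓▓▒▒▒▒▓▓▓▓▒▒▒▒▓▓▓▓▒
▒▒▒▒▓▓▓▓▒▒▒▒▓▓▓▓▒▒▒▒▓▓▓▓▒
▒▒▒▒▓▓▓▓▒▒▒▒▓▓▓▓▒▒▒▒▓▓▓▓▒
▒▒▒▒▓▓▓▓▒▒▒▒▓▓▓▓▒▒▒▒▓▓▓▓▒
▓▓▓▓▒▒▒▒▓▓▓▓▒▒▒▒▓▓▓▓▒▒▒▒▓
▓▓▓▓▒▒▒▒▓▓▓▓▒▒▒▒▓▓▓▓▒▒▒▒▓
▓▓▓▓▒▒▒▒▓▓▓▓▒▒▒▒▓▓▓▓▒▒▒▒▓
▓▓▓▓▒▒▒▒▓▓▓▓▒▒▒▒▓▓▓▓▒▒▒▒▓
▒▒▒▒▓▓▓▓▒▒▒▒▓▓▓▓▒▒▒▒▓▓▓▓▒
▒▒▒▒▓▓▓▓▒▒▒▒▓▓▓▓▒▒▒▒▓▓▓▓▒
▒▒▒▒▓▓▓▓▒▒▒▒▓▓▓▓▒▒▒▒▓▓▓▓▒
▒▒▒▒▓▓▓▓▒▒▒▒▓▓▓▓▒▒▒▒▓▓▓▓▒
▓▓▓▓▒▒▒▒▓▓▓▓▒▒▒▒▓▓▓▓▒▒▒▒▓
▓▓▓▓▒▒▒▒▓▓▓▓▒▒▒▒▓▓▓▓▒▒▒▒▓
▓▓▓▓▒▒▒▒▓▓▓▓▒▒▒▒▓▓▓▓▒▒▒▒▓
▓▓▓▓▒▒▒▒▓▓▓▓▒▒▒▒▓▓▓▓▒▒▒▒▓
▒▒▒▒▓▓▓▓▒▒▒▒▓▓▓▓▒▒▒▒▓▓▓▓▒
▒▒▒▒▓▓▓▓▒▒▒▒▓▓▓▓▒▒▒▒▓▓▓▓▒
▒▒▒▒▓▓▓▓▒▒▒▒▓▓▓▓▒▒▒▒▓▓▓▓▒
▒▒▒▒▓▓▓▓▒▒▒▒▓▓▓▓▒▒▒▒▓▓▓▓▒
▓▓▓▓▒▒▒▒▓▓▓▓▒▒▒▒▓▓▓▓▒▒▒▒▓
▓▓▓▓▒▒▒▒▓▓▓▓▒▒▒▒▓▓▓▓▒▒▒▒▓
                         
                         


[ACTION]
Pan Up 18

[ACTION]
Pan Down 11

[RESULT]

▒▒▒▒▓▓▓▓▒▒▒▒▓▓▓▓▒▒▒▒▓▓▓▓▒
▓▓▓▓▒▒▒▒▓▓▓▓▒▒▒▒▓▓▓▓▒▒▒▒▓
▓▓▓▓▒▒▒▒▓▓▓▓▒▒▒▒▓▓▓▓▒▒▒▒▓
▓▓▓▓▒▒▒▒▓▓▓▓▒▒▒▒▓▓▓▓▒▒▒▒▓
▓▓▓▓▒▒▒▒▓▓▓▓▒▒▒▒▓▓▓▓▒▒▒▒▓
▒▒▒▒▓▓▓▓▒▒▒▒▓▓▓▓▒▒▒▒▓▓▓▓▒
▒▒▒▒▓▓▓▓▒▒▒▒▓▓▓▓▒▒▒▒▓▓▓▓▒
▒▒▒▒▓▓▓▓▒▒▒▒▓▓▓▓▒▒▒▒▓▓▓▓▒
▒▒▒▒▓▓▓▓▒▒▒▒▓▓▓▓▒▒▒▒▓▓▓▓▒
▓▓▓▓▒▒▒▒▓▓▓▓▒▒▒▒▓▓▓▓▒▒▒▒▓
▓▓▓▓▒▒▒▒▓▓▓▓▒▒▒▒▓▓▓▓▒▒▒▒▓
                         
                         
                         
                         
                         
                         
                         
                         
                         
                         
                         
                         
                         


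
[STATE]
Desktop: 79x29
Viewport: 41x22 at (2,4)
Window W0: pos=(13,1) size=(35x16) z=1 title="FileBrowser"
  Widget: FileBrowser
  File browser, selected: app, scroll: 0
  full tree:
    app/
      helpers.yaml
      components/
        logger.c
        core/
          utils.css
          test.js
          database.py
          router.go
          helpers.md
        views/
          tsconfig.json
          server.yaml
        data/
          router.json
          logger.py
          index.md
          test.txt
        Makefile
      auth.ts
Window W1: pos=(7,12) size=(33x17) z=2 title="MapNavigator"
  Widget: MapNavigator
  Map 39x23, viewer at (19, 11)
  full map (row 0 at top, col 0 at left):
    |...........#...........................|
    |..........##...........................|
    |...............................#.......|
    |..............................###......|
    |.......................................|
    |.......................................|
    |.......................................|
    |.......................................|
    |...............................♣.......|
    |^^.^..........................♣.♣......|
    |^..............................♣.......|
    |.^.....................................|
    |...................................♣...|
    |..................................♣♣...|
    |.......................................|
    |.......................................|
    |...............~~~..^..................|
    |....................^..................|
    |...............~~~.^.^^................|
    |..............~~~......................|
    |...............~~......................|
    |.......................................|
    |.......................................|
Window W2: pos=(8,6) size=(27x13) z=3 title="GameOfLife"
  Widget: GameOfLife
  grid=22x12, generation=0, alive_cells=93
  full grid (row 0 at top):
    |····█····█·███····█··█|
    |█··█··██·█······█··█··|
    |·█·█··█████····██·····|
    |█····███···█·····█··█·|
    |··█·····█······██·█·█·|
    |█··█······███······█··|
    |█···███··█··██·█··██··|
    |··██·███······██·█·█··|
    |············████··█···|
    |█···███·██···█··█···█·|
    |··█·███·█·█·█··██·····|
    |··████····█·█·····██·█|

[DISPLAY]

           ┃> [-] app/                   
           ┃    helpers.yaml             
      ┏━━━━━━━━━━━━━━━━━━━━━━━━━┓        
      ┃ GameOfLife              ┃        
      ┠─────────────────────────┨        
      ┃Gen: 0                   ┃        
      ┃·█·█··█████····██·····   ┃        
      ┃█····███···█·····█··█·   ┃        
     ┏┃··█·····█······██·█·█·   ┃━━━━┓   
     ┃┃█··█······███······█··   ┃    ┃   
     ┠┃█···███··█··██·█··██··   ┃────┨   
     ┃┃··██·███······██·█·█··   ┃....┃   
     ┃┃············████··█···   ┃....┃━━━
     ┃┃█···███·██···█··█···█·   ┃....┃   
     ┃┗━━━━━━━━━━━━━━━━━━━━━━━━━┛♣...┃   
     ┃..........................♣.♣..┃   
     ┃...........................♣...┃   
     ┃...............@...............┃   
     ┃...............................┃   
     ┃..............................♣┃   
     ┃...............................┃   
     ┃...............................┃   


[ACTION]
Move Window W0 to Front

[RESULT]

           ┃> [-] app/                   
           ┃    helpers.yaml             
      ┏━━━━┃    [+] components/          
      ┃ Gam┃    auth.ts                  
      ┠────┃                             
      ┃Gen:┃                             
      ┃·█·█┃                             
      ┃█···┃                             
     ┏┃··█·┃                             
     ┃┃█··█┃                             
     ┠┃█···┃                             
     ┃┃··██┃                             
     ┃┃····┗━━━━━━━━━━━━━━━━━━━━━━━━━━━━━
     ┃┃█···███·██···█··█···█·   ┃....┃   
     ┃┗━━━━━━━━━━━━━━━━━━━━━━━━━┛♣...┃   
     ┃..........................♣.♣..┃   
     ┃...........................♣...┃   
     ┃...............@...............┃   
     ┃...............................┃   
     ┃..............................♣┃   
     ┃...............................┃   
     ┃...............................┃   


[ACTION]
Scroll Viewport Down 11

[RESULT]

      ┃ Gam┃    auth.ts                  
      ┠────┃                             
      ┃Gen:┃                             
      ┃·█·█┃                             
      ┃█···┃                             
     ┏┃··█·┃                             
     ┃┃█··█┃                             
     ┠┃█···┃                             
     ┃┃··██┃                             
     ┃┃····┗━━━━━━━━━━━━━━━━━━━━━━━━━━━━━
     ┃┃█···███·██···█··█···█·   ┃....┃   
     ┃┗━━━━━━━━━━━━━━━━━━━━━━━━━┛♣...┃   
     ┃..........................♣.♣..┃   
     ┃...........................♣...┃   
     ┃...............@...............┃   
     ┃...............................┃   
     ┃..............................♣┃   
     ┃...............................┃   
     ┃...............................┃   
     ┃...........~~~..^..............┃   
     ┃................^..............┃   
     ┗━━━━━━━━━━━━━━━━━━━━━━━━━━━━━━━┛   


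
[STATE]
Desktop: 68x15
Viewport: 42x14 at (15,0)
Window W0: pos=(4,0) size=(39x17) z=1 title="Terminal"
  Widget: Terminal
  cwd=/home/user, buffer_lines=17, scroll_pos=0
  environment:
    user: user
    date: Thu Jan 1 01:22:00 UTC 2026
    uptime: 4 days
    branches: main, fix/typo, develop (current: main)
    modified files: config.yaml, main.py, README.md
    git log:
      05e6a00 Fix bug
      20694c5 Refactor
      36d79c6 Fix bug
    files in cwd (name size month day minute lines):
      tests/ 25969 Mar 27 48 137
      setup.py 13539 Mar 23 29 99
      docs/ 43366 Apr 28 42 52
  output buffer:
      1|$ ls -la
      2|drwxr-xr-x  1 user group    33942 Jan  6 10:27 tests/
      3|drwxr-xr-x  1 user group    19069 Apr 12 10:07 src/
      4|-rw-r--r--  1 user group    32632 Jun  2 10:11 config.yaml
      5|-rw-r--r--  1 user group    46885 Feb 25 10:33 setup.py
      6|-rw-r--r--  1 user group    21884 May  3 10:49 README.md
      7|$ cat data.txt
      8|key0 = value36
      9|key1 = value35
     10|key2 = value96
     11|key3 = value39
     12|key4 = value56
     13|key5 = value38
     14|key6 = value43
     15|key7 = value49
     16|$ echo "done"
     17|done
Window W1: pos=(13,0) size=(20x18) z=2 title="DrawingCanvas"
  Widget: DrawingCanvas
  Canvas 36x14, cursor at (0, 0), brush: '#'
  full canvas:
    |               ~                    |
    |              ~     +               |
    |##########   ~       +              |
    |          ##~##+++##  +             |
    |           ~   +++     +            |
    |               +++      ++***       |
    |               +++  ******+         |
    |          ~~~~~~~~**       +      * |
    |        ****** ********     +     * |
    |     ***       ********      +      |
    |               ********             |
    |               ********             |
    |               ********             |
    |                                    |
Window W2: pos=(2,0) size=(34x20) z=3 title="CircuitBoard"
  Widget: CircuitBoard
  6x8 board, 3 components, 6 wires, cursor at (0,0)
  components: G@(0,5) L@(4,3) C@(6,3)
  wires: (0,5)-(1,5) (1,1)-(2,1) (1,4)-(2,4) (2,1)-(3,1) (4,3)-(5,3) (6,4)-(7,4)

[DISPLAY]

━━━━━━━━━━━━━━━━━━━━┓━━━━━━┓              
d                   ┃      ┃              
────────────────────┨──────┨              
 5                  ┃      ┃              
            G       ┃42 Jan┃              
            │       ┃69 Apr┃              
        ·   ·       ┃32 Jun┃              
        │           ┃85 Feb┃              
        ·           ┃84 May┃              
                    ┃      ┃              
                    ┃      ┃              
                    ┃      ┃              
    L               ┃      ┃              
    │               ┃      ┃              


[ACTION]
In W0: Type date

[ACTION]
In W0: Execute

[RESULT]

━━━━━━━━━━━━━━━━━━━━┓━━━━━━┓              
d                   ┃      ┃              
────────────────────┨──────┨              
 5                  ┃      ┃              
            G       ┃      ┃              
            │       ┃      ┃              
        ·   ·       ┃      ┃              
        │           ┃      ┃              
        ·           ┃      ┃              
                    ┃      ┃              
                    ┃      ┃              
                    ┃      ┃              
    L               ┃      ┃              
    │               ┃      ┃              


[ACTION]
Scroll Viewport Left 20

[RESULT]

  ┏━━━━━━━━━━━━━━━━━━━━━━━━━━━━━━━━┓━━━━━━
  ┃ CircuitBoard                   ┃      
  ┠────────────────────────────────┨──────
  ┃   0 1 2 3 4 5                  ┃      
  ┃0  [.]                  G       ┃      
  ┃                        │       ┃      
  ┃1       ·           ·   ·       ┃      
  ┃        │           │           ┃      
  ┃2       ·           ·           ┃      
  ┃        │                       ┃      
  ┃3       ·                       ┃      
  ┃                                ┃      
  ┃4               L               ┃      
  ┃                │               ┃      


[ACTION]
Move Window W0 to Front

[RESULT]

  ┏━┏━━━━━━━━━━━━━━━━━━━━━━━━━━━━━━━━━━━━━
  ┃ ┃ Terminal                            
  ┠─┠─────────────────────────────────────
  ┃ ┃key0 = value36                       
  ┃0┃key1 = value35                       
  ┃ ┃key2 = value96                       
  ┃1┃key3 = value39                       
  ┃ ┃key4 = value56                       
  ┃2┃key5 = value38                       
  ┃ ┃key6 = value43                       
  ┃3┃key7 = value49                       
  ┃ ┃$ echo "done"                        
  ┃4┃done                                 
  ┃ ┃$ date                               


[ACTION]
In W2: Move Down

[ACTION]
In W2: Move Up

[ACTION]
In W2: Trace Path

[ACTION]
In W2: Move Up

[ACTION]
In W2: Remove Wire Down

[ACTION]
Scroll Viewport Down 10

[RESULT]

  ┃ ┃ Terminal                            
  ┠─┠─────────────────────────────────────
  ┃ ┃key0 = value36                       
  ┃0┃key1 = value35                       
  ┃ ┃key2 = value96                       
  ┃1┃key3 = value39                       
  ┃ ┃key4 = value56                       
  ┃2┃key5 = value38                       
  ┃ ┃key6 = value43                       
  ┃3┃key7 = value49                       
  ┃ ┃$ echo "done"                        
  ┃4┃done                                 
  ┃ ┃$ date                               
  ┃5┃Thu Jan 1 01:22:00 UTC 2026          


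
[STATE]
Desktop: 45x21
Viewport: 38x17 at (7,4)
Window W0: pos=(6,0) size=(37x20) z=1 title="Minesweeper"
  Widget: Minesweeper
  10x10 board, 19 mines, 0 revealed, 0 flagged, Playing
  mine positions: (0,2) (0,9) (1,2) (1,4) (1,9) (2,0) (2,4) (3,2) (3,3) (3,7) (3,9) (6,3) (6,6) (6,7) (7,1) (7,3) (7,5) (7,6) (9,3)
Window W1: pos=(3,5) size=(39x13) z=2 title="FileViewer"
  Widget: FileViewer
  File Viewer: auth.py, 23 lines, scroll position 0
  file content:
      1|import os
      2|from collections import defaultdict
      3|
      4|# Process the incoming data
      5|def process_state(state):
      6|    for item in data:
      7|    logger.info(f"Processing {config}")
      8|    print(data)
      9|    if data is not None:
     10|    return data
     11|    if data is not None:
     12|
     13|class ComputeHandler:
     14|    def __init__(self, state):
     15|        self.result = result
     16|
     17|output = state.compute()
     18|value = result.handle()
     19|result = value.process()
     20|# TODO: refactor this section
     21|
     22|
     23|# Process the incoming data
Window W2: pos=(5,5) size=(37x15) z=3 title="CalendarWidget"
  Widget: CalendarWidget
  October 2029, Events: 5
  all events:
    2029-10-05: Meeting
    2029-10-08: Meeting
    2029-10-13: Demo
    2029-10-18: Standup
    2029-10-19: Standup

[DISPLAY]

■■■■■■■■■■                         ┃  
━━━━━━━━━━━━━━━━━━━━━━━━━━━━━━━━━━┓┃  
CalendarWidget                    ┃┃  
──────────────────────────────────┨┃  
           October 2029           ┃┃  
o Tu We Th Fr Sa Su               ┃┃  
1  2  3  4  5*  6  7              ┃┃  
8*  9 10 11 12 13* 14             ┃┃  
5 16 17 18* 19* 20 21             ┃┃  
2 23 24 25 26 27 28               ┃┃  
9 30 31                           ┃┃  
                                  ┃┃  
                                  ┃┃  
                                  ┃┃  
                                  ┃┃  
━━━━━━━━━━━━━━━━━━━━━━━━━━━━━━━━━━┛┛  
                                      


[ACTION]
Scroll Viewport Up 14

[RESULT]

━━━━━━━━━━━━━━━━━━━━━━━━━━━━━━━━━━━┓  
 Minesweeper                       ┃  
───────────────────────────────────┨  
■■■■■■■■■■                         ┃  
■■■■■■■■■■                         ┃  
━━━━━━━━━━━━━━━━━━━━━━━━━━━━━━━━━━┓┃  
CalendarWidget                    ┃┃  
──────────────────────────────────┨┃  
           October 2029           ┃┃  
o Tu We Th Fr Sa Su               ┃┃  
1  2  3  4  5*  6  7              ┃┃  
8*  9 10 11 12 13* 14             ┃┃  
5 16 17 18* 19* 20 21             ┃┃  
2 23 24 25 26 27 28               ┃┃  
9 30 31                           ┃┃  
                                  ┃┃  
                                  ┃┃  


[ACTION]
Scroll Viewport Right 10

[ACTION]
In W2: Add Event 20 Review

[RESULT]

━━━━━━━━━━━━━━━━━━━━━━━━━━━━━━━━━━━┓  
 Minesweeper                       ┃  
───────────────────────────────────┨  
■■■■■■■■■■                         ┃  
■■■■■■■■■■                         ┃  
━━━━━━━━━━━━━━━━━━━━━━━━━━━━━━━━━━┓┃  
CalendarWidget                    ┃┃  
──────────────────────────────────┨┃  
           October 2029           ┃┃  
o Tu We Th Fr Sa Su               ┃┃  
1  2  3  4  5*  6  7              ┃┃  
8*  9 10 11 12 13* 14             ┃┃  
5 16 17 18* 19* 20* 21            ┃┃  
2 23 24 25 26 27 28               ┃┃  
9 30 31                           ┃┃  
                                  ┃┃  
                                  ┃┃  


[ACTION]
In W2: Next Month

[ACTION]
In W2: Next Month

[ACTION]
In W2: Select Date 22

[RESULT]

━━━━━━━━━━━━━━━━━━━━━━━━━━━━━━━━━━━┓  
 Minesweeper                       ┃  
───────────────────────────────────┨  
■■■■■■■■■■                         ┃  
■■■■■■■■■■                         ┃  
━━━━━━━━━━━━━━━━━━━━━━━━━━━━━━━━━━┓┃  
CalendarWidget                    ┃┃  
──────────────────────────────────┨┃  
          December 2029           ┃┃  
o Tu We Th Fr Sa Su               ┃┃  
               1  2               ┃┃  
3  4  5  6  7  8  9               ┃┃  
0 11 12 13 14 15 16               ┃┃  
7 18 19 20 21 [22] 23             ┃┃  
4 25 26 27 28 29 30               ┃┃  
1                                 ┃┃  
                                  ┃┃  
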